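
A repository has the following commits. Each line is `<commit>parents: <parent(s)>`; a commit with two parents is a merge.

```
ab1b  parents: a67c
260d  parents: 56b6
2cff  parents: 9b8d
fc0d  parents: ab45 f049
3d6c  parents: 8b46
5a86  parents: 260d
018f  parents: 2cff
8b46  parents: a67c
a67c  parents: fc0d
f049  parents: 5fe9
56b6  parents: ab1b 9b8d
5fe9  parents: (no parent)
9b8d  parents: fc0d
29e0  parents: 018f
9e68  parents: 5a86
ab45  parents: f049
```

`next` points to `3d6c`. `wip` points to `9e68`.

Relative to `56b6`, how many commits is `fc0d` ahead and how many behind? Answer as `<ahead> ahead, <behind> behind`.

Reachable from fc0d: {5fe9, ab45, f049, fc0d}.
Reachable from 56b6: {56b6, 5fe9, 9b8d, a67c, ab1b, ab45, f049, fc0d}.
Only in fc0d's history (ahead): {} — 0.
Only in 56b6's history (behind): {56b6, 9b8d, a67c, ab1b} — 4.

0 ahead, 4 behind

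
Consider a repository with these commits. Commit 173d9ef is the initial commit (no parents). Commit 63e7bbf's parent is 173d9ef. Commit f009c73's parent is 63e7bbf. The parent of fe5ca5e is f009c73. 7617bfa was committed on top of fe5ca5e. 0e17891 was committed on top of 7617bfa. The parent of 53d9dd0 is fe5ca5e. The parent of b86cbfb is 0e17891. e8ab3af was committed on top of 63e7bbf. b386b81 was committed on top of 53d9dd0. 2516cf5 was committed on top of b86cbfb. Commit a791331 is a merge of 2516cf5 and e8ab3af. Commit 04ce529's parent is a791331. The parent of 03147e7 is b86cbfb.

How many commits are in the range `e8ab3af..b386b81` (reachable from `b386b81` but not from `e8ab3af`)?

Reachable from b386b81: {173d9ef, 53d9dd0, 63e7bbf, b386b81, f009c73, fe5ca5e}.
Reachable from e8ab3af: {173d9ef, 63e7bbf, e8ab3af}.
In b386b81's history but not e8ab3af's: {53d9dd0, b386b81, f009c73, fe5ca5e} — 4 commits.

4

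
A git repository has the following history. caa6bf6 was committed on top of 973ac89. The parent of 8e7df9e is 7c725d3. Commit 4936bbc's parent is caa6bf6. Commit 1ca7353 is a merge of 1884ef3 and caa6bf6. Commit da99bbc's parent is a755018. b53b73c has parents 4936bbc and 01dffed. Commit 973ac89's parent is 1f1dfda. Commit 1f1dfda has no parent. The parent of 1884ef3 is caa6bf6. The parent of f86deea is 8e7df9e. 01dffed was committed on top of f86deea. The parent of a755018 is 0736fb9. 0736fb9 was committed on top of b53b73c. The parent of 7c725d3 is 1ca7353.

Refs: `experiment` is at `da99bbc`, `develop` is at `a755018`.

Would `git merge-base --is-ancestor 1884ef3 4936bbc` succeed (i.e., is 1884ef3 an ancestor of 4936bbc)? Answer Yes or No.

No

Ancestors of 4936bbc: {1f1dfda, 4936bbc, 973ac89, caa6bf6}.
1884ef3 is not in that set, so it is not an ancestor of 4936bbc.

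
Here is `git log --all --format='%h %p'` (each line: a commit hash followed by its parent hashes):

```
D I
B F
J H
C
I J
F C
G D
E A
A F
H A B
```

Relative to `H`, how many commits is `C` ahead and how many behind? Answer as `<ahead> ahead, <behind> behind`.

Reachable from C: {C}.
Reachable from H: {A, B, C, F, H}.
Only in C's history (ahead): {} — 0.
Only in H's history (behind): {A, B, F, H} — 4.

0 ahead, 4 behind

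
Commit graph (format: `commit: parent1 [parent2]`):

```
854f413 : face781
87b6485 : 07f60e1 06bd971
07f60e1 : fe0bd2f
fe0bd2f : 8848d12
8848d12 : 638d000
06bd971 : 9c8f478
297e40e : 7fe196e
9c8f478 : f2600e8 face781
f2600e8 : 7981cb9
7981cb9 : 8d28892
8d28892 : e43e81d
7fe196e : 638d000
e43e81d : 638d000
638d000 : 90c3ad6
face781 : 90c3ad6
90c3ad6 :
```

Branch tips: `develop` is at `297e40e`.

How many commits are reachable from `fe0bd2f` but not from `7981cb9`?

2

Reachable from fe0bd2f: {638d000, 8848d12, 90c3ad6, fe0bd2f}.
Reachable from 7981cb9: {638d000, 7981cb9, 8d28892, 90c3ad6, e43e81d}.
In fe0bd2f's history but not 7981cb9's: {8848d12, fe0bd2f} — 2 commits.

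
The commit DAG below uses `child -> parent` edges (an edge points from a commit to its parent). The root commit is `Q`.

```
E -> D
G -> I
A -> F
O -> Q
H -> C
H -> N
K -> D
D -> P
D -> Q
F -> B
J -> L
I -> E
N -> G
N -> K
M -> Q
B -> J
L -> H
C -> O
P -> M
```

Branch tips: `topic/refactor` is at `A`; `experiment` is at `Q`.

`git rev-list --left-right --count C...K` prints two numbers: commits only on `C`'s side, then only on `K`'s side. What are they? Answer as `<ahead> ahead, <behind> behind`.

2 ahead, 4 behind

Reachable from C: {C, O, Q}.
Reachable from K: {D, K, M, P, Q}.
Only in C's history (ahead): {C, O} — 2.
Only in K's history (behind): {D, K, M, P} — 4.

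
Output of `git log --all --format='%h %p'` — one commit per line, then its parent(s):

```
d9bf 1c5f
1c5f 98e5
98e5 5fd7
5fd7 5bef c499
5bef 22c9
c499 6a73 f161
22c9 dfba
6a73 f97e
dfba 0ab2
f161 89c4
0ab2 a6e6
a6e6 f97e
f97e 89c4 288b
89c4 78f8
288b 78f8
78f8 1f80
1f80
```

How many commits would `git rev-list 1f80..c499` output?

Reachable from c499: {1f80, 288b, 6a73, 78f8, 89c4, c499, f161, f97e}.
Reachable from 1f80: {1f80}.
In c499's history but not 1f80's: {288b, 6a73, 78f8, 89c4, c499, f161, f97e} — 7 commits.

7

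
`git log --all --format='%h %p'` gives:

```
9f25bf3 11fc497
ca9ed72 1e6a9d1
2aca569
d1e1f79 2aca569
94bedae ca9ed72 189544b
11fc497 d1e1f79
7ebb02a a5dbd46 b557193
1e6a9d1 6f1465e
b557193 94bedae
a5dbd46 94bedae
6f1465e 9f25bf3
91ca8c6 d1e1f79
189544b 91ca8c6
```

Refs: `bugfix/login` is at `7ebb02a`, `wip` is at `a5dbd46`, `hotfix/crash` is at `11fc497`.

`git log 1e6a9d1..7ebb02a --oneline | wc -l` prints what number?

Reachable from 7ebb02a: {11fc497, 189544b, 1e6a9d1, 2aca569, 6f1465e, 7ebb02a, 91ca8c6, 94bedae, 9f25bf3, a5dbd46, b557193, ca9ed72, d1e1f79}.
Reachable from 1e6a9d1: {11fc497, 1e6a9d1, 2aca569, 6f1465e, 9f25bf3, d1e1f79}.
In 7ebb02a's history but not 1e6a9d1's: {189544b, 7ebb02a, 91ca8c6, 94bedae, a5dbd46, b557193, ca9ed72} — 7 commits.

7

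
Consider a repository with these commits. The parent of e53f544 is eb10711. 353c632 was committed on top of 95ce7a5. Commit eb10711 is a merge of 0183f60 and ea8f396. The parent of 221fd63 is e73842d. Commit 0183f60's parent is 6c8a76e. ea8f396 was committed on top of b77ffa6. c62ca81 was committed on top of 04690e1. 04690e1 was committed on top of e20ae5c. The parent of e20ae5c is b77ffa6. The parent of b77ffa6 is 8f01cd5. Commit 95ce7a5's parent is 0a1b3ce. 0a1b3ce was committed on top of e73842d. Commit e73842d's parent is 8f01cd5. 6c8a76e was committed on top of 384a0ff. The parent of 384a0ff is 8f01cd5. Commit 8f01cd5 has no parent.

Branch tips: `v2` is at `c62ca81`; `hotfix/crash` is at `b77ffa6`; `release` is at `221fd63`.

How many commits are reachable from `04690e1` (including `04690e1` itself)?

Walking parent pointers from 04690e1: reachable set = {04690e1, 8f01cd5, b77ffa6, e20ae5c}.
That is 4 commits.

4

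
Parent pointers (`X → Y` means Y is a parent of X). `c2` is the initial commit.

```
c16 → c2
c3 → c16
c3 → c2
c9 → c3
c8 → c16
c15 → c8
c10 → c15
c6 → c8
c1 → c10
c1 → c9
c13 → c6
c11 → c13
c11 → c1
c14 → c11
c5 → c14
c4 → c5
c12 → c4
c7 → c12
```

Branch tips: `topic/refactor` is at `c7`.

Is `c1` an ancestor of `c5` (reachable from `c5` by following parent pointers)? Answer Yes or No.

Ancestors of c5 (commits reachable by following parents): {c1, c10, c11, c13, c14, c15, c16, c2, c3, c5, c6, c8, c9}.
c1 is in that set, so it is an ancestor of c5.

Yes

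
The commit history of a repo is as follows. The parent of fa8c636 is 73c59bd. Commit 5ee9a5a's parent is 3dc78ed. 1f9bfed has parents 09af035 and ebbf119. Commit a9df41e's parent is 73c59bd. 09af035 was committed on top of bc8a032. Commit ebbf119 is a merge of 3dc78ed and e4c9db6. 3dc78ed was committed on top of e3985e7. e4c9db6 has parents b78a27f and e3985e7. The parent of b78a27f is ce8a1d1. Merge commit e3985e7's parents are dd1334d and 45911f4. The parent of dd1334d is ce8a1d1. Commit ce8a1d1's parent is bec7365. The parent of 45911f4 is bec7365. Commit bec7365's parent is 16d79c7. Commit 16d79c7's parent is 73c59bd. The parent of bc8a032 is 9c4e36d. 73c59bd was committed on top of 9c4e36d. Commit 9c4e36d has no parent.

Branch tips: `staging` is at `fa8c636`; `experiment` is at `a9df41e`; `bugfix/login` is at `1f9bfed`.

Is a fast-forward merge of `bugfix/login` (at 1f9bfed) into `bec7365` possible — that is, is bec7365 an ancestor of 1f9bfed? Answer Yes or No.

Yes

A fast-forward from bec7365 to 1f9bfed is possible iff bec7365 is an ancestor of 1f9bfed.
Ancestors of 1f9bfed: {09af035, 16d79c7, 1f9bfed, 3dc78ed, 45911f4, 73c59bd, 9c4e36d, b78a27f, bc8a032, bec7365, ce8a1d1, dd1334d, e3985e7, e4c9db6, ebbf119}.
bec7365 is among them, so fast-forward is possible.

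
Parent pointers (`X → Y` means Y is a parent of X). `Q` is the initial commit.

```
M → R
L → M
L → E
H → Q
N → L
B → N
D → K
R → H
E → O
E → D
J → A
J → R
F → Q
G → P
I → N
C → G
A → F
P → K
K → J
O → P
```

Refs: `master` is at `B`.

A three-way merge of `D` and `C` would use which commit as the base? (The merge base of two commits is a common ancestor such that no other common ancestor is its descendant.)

K

Ancestors of D: {A, D, F, H, J, K, Q, R}.
Ancestors of C: {A, C, F, G, H, J, K, P, Q, R}.
Common ancestors: {A, F, H, J, K, Q, R}.
Among these, K is not an ancestor of any other common ancestor — it is the merge base.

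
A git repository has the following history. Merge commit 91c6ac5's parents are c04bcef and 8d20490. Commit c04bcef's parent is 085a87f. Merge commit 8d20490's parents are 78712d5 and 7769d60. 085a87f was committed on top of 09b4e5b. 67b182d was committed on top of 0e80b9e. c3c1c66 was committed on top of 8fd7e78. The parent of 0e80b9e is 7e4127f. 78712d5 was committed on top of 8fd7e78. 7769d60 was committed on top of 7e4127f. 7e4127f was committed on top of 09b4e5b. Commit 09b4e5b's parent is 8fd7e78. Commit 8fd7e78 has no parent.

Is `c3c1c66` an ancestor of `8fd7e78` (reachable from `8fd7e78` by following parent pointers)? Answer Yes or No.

Ancestors of 8fd7e78: {8fd7e78}.
c3c1c66 is not in that set, so it is not an ancestor of 8fd7e78.

No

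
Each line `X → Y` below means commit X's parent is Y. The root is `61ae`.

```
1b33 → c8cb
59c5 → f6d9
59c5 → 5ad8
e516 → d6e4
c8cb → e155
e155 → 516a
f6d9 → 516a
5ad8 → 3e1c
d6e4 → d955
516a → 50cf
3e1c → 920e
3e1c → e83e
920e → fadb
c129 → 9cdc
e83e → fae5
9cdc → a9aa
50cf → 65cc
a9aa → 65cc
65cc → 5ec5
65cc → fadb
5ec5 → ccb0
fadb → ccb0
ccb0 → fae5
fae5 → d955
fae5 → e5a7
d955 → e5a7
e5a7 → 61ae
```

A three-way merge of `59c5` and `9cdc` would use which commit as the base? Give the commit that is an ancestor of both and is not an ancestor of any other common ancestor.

Ancestors of 59c5: {3e1c, 50cf, 516a, 59c5, 5ad8, 5ec5, 61ae, 65cc, 920e, ccb0, d955, e5a7, e83e, f6d9, fadb, fae5}.
Ancestors of 9cdc: {5ec5, 61ae, 65cc, 9cdc, a9aa, ccb0, d955, e5a7, fadb, fae5}.
Common ancestors: {5ec5, 61ae, 65cc, ccb0, d955, e5a7, fadb, fae5}.
Among these, 65cc is not an ancestor of any other common ancestor — it is the merge base.

65cc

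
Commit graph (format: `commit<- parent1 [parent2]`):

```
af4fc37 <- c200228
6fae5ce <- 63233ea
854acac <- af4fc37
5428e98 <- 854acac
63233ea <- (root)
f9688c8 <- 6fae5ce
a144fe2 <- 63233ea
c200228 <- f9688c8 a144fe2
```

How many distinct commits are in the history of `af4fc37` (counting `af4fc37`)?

6

Walking parent pointers from af4fc37: reachable set = {63233ea, 6fae5ce, a144fe2, af4fc37, c200228, f9688c8}.
That is 6 commits.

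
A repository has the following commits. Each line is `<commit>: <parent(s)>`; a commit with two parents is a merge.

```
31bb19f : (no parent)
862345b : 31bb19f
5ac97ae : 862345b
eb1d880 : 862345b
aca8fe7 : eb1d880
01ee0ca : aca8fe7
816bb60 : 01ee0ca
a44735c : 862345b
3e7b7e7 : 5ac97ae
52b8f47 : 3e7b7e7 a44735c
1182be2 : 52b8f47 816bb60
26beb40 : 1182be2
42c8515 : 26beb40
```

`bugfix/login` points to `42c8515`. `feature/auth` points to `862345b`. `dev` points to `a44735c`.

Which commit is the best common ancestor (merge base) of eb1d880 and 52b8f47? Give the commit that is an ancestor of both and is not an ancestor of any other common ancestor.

862345b

Ancestors of eb1d880: {31bb19f, 862345b, eb1d880}.
Ancestors of 52b8f47: {31bb19f, 3e7b7e7, 52b8f47, 5ac97ae, 862345b, a44735c}.
Common ancestors: {31bb19f, 862345b}.
Among these, 862345b is not an ancestor of any other common ancestor — it is the merge base.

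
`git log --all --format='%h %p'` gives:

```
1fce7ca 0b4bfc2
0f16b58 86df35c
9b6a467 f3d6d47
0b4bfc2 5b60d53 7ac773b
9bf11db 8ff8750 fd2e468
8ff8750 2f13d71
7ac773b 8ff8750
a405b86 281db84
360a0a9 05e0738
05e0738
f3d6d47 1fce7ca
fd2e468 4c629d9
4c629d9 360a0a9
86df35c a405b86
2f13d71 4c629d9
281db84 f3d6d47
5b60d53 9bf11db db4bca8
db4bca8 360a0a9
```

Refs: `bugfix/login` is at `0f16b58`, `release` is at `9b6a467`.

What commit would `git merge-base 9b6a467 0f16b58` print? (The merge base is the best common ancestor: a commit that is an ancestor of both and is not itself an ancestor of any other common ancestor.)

f3d6d47

Ancestors of 9b6a467: {05e0738, 0b4bfc2, 1fce7ca, 2f13d71, 360a0a9, 4c629d9, 5b60d53, 7ac773b, 8ff8750, 9b6a467, 9bf11db, db4bca8, f3d6d47, fd2e468}.
Ancestors of 0f16b58: {05e0738, 0b4bfc2, 0f16b58, 1fce7ca, 281db84, 2f13d71, 360a0a9, 4c629d9, 5b60d53, 7ac773b, 86df35c, 8ff8750, 9bf11db, a405b86, db4bca8, f3d6d47, fd2e468}.
Common ancestors: {05e0738, 0b4bfc2, 1fce7ca, 2f13d71, 360a0a9, 4c629d9, 5b60d53, 7ac773b, 8ff8750, 9bf11db, db4bca8, f3d6d47, fd2e468}.
Among these, f3d6d47 is not an ancestor of any other common ancestor — it is the merge base.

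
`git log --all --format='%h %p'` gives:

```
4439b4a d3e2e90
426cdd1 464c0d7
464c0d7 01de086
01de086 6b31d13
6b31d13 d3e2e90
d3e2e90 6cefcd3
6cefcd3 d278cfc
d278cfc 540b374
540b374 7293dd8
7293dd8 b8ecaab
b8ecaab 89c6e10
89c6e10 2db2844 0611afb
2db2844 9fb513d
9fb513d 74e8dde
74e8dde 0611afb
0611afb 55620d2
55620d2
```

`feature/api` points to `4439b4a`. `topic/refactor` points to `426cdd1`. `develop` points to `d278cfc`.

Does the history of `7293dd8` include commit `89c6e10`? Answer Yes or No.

Yes

Ancestors of 7293dd8 (commits reachable by following parents): {0611afb, 2db2844, 55620d2, 7293dd8, 74e8dde, 89c6e10, 9fb513d, b8ecaab}.
89c6e10 is in that set, so it is an ancestor of 7293dd8.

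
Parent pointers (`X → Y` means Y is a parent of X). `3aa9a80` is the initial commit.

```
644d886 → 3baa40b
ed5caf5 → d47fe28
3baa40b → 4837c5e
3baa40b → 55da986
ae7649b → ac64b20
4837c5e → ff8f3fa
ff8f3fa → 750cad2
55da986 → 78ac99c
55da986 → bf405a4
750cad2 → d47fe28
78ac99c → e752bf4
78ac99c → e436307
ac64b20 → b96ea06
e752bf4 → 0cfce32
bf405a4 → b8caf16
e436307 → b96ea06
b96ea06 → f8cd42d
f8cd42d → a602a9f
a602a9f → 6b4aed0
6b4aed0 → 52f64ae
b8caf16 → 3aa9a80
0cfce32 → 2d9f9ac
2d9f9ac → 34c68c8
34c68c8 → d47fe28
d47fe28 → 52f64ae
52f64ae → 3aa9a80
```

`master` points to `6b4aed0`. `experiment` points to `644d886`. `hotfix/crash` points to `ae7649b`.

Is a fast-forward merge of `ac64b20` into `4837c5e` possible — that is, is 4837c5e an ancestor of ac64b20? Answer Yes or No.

A fast-forward from 4837c5e to ac64b20 is possible iff 4837c5e is an ancestor of ac64b20.
Ancestors of ac64b20: {3aa9a80, 52f64ae, 6b4aed0, a602a9f, ac64b20, b96ea06, f8cd42d}.
4837c5e is not among them, so fast-forward is not possible.

No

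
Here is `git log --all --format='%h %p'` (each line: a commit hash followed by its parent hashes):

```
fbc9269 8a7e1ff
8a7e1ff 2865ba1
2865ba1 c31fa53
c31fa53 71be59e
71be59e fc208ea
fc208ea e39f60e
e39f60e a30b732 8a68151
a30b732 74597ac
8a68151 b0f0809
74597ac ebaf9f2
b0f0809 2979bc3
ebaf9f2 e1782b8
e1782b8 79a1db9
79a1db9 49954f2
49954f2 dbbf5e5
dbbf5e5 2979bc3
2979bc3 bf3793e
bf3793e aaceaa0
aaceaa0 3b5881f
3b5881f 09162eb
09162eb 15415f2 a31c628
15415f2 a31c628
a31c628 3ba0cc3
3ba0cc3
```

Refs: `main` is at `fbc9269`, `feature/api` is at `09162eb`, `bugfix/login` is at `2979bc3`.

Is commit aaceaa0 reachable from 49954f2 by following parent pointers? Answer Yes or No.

Ancestors of 49954f2 (commits reachable by following parents): {09162eb, 15415f2, 2979bc3, 3b5881f, 3ba0cc3, 49954f2, a31c628, aaceaa0, bf3793e, dbbf5e5}.
aaceaa0 is in that set, so it is an ancestor of 49954f2.

Yes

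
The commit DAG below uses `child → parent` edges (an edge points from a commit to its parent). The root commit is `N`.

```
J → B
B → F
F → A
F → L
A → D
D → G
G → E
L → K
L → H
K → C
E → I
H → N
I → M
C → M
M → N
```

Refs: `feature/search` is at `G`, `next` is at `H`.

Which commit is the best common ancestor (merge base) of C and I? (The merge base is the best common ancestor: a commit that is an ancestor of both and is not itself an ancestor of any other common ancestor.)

M

Ancestors of C: {C, M, N}.
Ancestors of I: {I, M, N}.
Common ancestors: {M, N}.
Among these, M is not an ancestor of any other common ancestor — it is the merge base.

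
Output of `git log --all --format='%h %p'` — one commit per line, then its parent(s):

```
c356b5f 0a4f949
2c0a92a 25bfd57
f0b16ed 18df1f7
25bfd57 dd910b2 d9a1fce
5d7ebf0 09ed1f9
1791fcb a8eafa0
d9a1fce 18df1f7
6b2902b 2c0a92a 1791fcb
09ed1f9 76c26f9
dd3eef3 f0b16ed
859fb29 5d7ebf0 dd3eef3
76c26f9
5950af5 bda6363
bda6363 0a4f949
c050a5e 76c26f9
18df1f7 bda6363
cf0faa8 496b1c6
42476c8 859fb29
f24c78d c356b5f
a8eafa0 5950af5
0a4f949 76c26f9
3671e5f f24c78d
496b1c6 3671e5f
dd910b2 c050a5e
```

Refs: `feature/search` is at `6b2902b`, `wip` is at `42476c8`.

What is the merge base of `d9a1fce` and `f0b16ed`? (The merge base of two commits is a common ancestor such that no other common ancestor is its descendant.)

18df1f7

Ancestors of d9a1fce: {0a4f949, 18df1f7, 76c26f9, bda6363, d9a1fce}.
Ancestors of f0b16ed: {0a4f949, 18df1f7, 76c26f9, bda6363, f0b16ed}.
Common ancestors: {0a4f949, 18df1f7, 76c26f9, bda6363}.
Among these, 18df1f7 is not an ancestor of any other common ancestor — it is the merge base.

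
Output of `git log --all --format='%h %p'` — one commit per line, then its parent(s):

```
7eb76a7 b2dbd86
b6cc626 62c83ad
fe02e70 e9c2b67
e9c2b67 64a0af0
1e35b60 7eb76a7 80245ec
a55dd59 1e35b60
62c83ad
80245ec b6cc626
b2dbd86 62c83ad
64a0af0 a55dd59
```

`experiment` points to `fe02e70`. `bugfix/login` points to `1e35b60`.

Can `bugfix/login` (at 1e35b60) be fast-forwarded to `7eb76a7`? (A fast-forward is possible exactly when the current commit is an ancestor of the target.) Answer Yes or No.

No

A fast-forward from 1e35b60 to 7eb76a7 is possible iff 1e35b60 is an ancestor of 7eb76a7.
Ancestors of 7eb76a7: {62c83ad, 7eb76a7, b2dbd86}.
1e35b60 is not among them, so fast-forward is not possible.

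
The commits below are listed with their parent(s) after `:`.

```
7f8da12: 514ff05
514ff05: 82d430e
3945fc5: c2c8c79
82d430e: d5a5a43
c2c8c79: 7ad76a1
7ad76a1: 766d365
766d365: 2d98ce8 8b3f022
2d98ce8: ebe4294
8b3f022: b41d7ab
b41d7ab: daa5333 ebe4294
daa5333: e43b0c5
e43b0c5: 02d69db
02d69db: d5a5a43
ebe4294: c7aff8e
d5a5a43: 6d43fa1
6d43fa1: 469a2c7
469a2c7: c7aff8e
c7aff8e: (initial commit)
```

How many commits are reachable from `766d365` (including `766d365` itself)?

12

Walking parent pointers from 766d365: reachable set = {02d69db, 2d98ce8, 469a2c7, 6d43fa1, 766d365, 8b3f022, b41d7ab, c7aff8e, d5a5a43, daa5333, e43b0c5, ebe4294}.
That is 12 commits.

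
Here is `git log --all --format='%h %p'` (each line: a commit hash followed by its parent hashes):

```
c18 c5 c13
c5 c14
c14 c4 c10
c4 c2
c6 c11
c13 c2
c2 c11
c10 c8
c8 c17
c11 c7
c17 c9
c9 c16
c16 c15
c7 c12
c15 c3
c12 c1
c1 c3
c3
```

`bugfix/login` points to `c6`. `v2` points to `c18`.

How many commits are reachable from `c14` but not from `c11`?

Reachable from c14: {c1, c10, c11, c12, c14, c15, c16, c17, c2, c3, c4, c7, c8, c9}.
Reachable from c11: {c1, c11, c12, c3, c7}.
In c14's history but not c11's: {c10, c14, c15, c16, c17, c2, c4, c8, c9} — 9 commits.

9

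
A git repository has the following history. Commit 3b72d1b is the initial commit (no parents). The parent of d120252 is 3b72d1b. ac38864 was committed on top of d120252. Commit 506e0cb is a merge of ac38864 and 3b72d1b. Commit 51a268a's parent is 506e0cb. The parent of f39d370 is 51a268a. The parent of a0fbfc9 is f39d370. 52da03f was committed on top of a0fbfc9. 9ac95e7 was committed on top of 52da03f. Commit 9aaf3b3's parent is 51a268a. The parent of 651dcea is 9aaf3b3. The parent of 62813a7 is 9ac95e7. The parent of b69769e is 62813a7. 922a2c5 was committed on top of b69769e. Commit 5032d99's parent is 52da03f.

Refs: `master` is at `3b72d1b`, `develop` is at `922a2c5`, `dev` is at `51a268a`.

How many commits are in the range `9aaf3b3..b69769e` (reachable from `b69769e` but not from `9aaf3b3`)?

Reachable from b69769e: {3b72d1b, 506e0cb, 51a268a, 52da03f, 62813a7, 9ac95e7, a0fbfc9, ac38864, b69769e, d120252, f39d370}.
Reachable from 9aaf3b3: {3b72d1b, 506e0cb, 51a268a, 9aaf3b3, ac38864, d120252}.
In b69769e's history but not 9aaf3b3's: {52da03f, 62813a7, 9ac95e7, a0fbfc9, b69769e, f39d370} — 6 commits.

6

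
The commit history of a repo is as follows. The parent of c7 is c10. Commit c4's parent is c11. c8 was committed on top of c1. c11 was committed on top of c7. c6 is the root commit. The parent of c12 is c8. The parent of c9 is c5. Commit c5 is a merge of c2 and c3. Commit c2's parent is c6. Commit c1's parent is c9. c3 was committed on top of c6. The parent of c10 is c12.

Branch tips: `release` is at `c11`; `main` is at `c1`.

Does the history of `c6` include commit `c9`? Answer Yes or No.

No

Ancestors of c6: {c6}.
c9 is not in that set, so it is not an ancestor of c6.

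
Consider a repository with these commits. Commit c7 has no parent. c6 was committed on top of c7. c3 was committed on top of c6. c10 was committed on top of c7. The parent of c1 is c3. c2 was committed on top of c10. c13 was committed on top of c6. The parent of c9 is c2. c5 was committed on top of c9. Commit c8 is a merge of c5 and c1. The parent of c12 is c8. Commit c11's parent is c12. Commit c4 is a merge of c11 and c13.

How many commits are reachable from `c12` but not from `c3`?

Reachable from c12: {c1, c10, c12, c2, c3, c5, c6, c7, c8, c9}.
Reachable from c3: {c3, c6, c7}.
In c12's history but not c3's: {c1, c10, c12, c2, c5, c8, c9} — 7 commits.

7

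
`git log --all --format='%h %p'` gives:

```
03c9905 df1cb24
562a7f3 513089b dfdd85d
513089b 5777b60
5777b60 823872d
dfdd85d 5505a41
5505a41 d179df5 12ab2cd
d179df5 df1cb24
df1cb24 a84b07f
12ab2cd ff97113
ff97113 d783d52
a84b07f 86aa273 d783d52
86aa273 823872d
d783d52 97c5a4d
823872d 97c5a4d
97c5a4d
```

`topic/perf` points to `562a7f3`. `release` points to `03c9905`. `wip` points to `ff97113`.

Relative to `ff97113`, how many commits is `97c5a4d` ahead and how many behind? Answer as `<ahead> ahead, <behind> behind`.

0 ahead, 2 behind

Reachable from 97c5a4d: {97c5a4d}.
Reachable from ff97113: {97c5a4d, d783d52, ff97113}.
Only in 97c5a4d's history (ahead): {} — 0.
Only in ff97113's history (behind): {d783d52, ff97113} — 2.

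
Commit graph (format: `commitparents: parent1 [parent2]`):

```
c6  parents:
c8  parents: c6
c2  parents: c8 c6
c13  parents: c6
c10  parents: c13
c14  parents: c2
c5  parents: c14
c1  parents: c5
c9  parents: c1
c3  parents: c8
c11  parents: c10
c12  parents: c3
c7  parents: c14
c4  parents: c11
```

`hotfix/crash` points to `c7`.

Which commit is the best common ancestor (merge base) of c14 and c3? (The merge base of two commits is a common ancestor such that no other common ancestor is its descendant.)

Ancestors of c14: {c14, c2, c6, c8}.
Ancestors of c3: {c3, c6, c8}.
Common ancestors: {c6, c8}.
Among these, c8 is not an ancestor of any other common ancestor — it is the merge base.

c8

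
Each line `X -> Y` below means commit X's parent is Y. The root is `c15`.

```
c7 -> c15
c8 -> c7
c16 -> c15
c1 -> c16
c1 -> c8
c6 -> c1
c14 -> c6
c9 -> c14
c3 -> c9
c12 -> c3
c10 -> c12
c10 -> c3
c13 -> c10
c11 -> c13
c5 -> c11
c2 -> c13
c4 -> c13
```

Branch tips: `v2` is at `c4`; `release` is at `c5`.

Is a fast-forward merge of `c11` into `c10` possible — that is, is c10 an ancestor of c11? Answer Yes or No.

Yes

A fast-forward from c10 to c11 is possible iff c10 is an ancestor of c11.
Ancestors of c11: {c1, c10, c11, c12, c13, c14, c15, c16, c3, c6, c7, c8, c9}.
c10 is among them, so fast-forward is possible.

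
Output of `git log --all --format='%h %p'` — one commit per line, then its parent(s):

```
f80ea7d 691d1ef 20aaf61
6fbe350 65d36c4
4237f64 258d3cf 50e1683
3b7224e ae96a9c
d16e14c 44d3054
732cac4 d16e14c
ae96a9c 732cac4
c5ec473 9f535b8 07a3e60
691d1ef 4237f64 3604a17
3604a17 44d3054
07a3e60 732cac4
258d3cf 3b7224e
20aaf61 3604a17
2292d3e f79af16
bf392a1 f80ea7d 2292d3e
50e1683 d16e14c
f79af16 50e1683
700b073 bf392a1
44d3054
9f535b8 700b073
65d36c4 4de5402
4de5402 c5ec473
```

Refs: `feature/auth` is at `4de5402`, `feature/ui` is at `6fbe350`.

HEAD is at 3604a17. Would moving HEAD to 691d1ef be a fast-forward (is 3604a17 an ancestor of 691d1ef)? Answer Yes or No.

A fast-forward from 3604a17 to 691d1ef is possible iff 3604a17 is an ancestor of 691d1ef.
Ancestors of 691d1ef: {258d3cf, 3604a17, 3b7224e, 4237f64, 44d3054, 50e1683, 691d1ef, 732cac4, ae96a9c, d16e14c}.
3604a17 is among them, so fast-forward is possible.

Yes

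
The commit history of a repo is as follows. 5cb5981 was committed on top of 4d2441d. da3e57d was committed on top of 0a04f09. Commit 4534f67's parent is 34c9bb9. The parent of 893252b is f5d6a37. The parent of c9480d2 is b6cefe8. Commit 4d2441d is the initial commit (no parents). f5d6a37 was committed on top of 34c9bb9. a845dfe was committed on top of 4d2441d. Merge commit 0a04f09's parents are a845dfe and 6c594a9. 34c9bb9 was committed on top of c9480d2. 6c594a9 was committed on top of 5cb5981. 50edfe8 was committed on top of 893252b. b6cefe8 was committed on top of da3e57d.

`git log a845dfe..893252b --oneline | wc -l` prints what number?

9

Reachable from 893252b: {0a04f09, 34c9bb9, 4d2441d, 5cb5981, 6c594a9, 893252b, a845dfe, b6cefe8, c9480d2, da3e57d, f5d6a37}.
Reachable from a845dfe: {4d2441d, a845dfe}.
In 893252b's history but not a845dfe's: {0a04f09, 34c9bb9, 5cb5981, 6c594a9, 893252b, b6cefe8, c9480d2, da3e57d, f5d6a37} — 9 commits.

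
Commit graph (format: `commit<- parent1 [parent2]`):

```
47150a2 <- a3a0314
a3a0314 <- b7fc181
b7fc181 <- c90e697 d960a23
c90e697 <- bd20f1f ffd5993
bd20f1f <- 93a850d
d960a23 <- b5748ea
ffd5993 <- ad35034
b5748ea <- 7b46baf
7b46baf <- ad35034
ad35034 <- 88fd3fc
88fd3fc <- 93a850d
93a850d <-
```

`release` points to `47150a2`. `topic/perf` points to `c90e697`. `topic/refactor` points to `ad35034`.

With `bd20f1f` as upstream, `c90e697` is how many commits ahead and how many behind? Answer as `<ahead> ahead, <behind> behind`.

Reachable from c90e697: {88fd3fc, 93a850d, ad35034, bd20f1f, c90e697, ffd5993}.
Reachable from bd20f1f: {93a850d, bd20f1f}.
Only in c90e697's history (ahead): {88fd3fc, ad35034, c90e697, ffd5993} — 4.
Only in bd20f1f's history (behind): {} — 0.

4 ahead, 0 behind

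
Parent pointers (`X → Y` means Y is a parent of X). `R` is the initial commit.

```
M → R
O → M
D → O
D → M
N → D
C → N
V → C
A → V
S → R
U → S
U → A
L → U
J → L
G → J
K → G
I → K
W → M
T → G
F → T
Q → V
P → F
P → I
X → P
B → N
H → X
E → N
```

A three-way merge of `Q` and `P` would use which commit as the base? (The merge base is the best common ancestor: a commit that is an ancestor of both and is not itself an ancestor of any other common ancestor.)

V

Ancestors of Q: {C, D, M, N, O, Q, R, V}.
Ancestors of P: {A, C, D, F, G, I, J, K, L, M, N, O, P, R, S, T, U, V}.
Common ancestors: {C, D, M, N, O, R, V}.
Among these, V is not an ancestor of any other common ancestor — it is the merge base.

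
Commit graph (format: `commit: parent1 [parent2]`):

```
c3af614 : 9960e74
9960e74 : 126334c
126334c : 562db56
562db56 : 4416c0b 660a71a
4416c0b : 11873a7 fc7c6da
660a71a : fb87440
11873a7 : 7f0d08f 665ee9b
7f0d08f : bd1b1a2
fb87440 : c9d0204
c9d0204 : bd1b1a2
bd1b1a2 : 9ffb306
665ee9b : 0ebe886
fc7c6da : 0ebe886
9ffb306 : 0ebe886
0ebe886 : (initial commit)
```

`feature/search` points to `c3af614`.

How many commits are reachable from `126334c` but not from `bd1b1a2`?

Reachable from 126334c: {0ebe886, 11873a7, 126334c, 4416c0b, 562db56, 660a71a, 665ee9b, 7f0d08f, 9ffb306, bd1b1a2, c9d0204, fb87440, fc7c6da}.
Reachable from bd1b1a2: {0ebe886, 9ffb306, bd1b1a2}.
In 126334c's history but not bd1b1a2's: {11873a7, 126334c, 4416c0b, 562db56, 660a71a, 665ee9b, 7f0d08f, c9d0204, fb87440, fc7c6da} — 10 commits.

10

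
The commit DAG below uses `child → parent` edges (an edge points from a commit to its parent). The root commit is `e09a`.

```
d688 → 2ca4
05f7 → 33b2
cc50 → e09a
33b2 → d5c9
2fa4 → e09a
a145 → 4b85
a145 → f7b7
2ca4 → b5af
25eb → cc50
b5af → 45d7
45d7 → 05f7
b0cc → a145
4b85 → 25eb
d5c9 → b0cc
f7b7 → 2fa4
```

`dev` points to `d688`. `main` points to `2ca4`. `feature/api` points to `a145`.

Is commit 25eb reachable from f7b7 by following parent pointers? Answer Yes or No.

Ancestors of f7b7: {2fa4, e09a, f7b7}.
25eb is not in that set, so it is not an ancestor of f7b7.

No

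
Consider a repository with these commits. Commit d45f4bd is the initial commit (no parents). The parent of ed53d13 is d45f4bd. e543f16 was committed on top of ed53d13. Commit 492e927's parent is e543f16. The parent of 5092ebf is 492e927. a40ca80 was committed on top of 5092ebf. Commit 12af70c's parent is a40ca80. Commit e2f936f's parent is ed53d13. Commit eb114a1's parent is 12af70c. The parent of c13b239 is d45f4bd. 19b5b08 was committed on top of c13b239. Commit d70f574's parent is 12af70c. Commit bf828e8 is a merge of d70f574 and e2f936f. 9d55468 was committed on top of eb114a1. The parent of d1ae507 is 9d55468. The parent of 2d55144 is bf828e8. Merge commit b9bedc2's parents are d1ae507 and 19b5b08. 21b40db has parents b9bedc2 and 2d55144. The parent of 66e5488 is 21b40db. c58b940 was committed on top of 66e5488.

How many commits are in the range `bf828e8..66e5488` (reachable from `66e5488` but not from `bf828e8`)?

9

Reachable from 66e5488: {12af70c, 19b5b08, 21b40db, 2d55144, 492e927, 5092ebf, 66e5488, 9d55468, a40ca80, b9bedc2, bf828e8, c13b239, d1ae507, d45f4bd, d70f574, e2f936f, e543f16, eb114a1, ed53d13}.
Reachable from bf828e8: {12af70c, 492e927, 5092ebf, a40ca80, bf828e8, d45f4bd, d70f574, e2f936f, e543f16, ed53d13}.
In 66e5488's history but not bf828e8's: {19b5b08, 21b40db, 2d55144, 66e5488, 9d55468, b9bedc2, c13b239, d1ae507, eb114a1} — 9 commits.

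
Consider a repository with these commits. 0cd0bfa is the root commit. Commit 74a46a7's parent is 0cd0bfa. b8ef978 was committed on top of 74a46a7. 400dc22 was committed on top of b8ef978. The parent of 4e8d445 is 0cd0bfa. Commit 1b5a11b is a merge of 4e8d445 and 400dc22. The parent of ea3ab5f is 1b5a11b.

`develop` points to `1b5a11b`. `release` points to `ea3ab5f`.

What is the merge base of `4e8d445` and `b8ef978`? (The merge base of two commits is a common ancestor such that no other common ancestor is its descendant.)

Ancestors of 4e8d445: {0cd0bfa, 4e8d445}.
Ancestors of b8ef978: {0cd0bfa, 74a46a7, b8ef978}.
Common ancestors: {0cd0bfa}.
The only common ancestor is 0cd0bfa, so it is the merge base.

0cd0bfa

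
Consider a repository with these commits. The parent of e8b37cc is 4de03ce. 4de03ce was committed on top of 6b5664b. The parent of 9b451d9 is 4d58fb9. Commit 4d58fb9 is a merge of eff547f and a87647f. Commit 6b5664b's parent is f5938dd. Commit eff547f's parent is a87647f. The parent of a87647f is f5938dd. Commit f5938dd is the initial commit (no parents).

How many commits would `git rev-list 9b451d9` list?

Walking parent pointers from 9b451d9: reachable set = {4d58fb9, 9b451d9, a87647f, eff547f, f5938dd}.
That is 5 commits.

5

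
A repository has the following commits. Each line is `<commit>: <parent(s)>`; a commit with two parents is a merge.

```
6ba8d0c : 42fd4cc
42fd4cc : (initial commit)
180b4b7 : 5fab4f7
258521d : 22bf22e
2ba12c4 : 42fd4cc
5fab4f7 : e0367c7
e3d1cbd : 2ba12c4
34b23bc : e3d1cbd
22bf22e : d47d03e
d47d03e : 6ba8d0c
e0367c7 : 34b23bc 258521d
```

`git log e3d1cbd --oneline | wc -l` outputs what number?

3

Walking parent pointers from e3d1cbd: reachable set = {2ba12c4, 42fd4cc, e3d1cbd}.
That is 3 commits.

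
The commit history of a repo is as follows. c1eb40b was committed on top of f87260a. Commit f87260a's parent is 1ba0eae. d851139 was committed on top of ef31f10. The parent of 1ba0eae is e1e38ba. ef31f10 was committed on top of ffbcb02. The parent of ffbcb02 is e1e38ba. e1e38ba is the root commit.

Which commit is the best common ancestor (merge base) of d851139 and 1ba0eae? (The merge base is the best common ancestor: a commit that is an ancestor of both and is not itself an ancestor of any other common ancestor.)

e1e38ba

Ancestors of d851139: {d851139, e1e38ba, ef31f10, ffbcb02}.
Ancestors of 1ba0eae: {1ba0eae, e1e38ba}.
Common ancestors: {e1e38ba}.
The only common ancestor is e1e38ba, so it is the merge base.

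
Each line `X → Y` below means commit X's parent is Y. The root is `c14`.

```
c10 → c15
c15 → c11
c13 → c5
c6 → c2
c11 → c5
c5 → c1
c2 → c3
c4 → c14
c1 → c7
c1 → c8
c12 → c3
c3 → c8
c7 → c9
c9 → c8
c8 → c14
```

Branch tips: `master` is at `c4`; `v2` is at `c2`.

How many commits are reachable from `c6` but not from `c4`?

Reachable from c6: {c14, c2, c3, c6, c8}.
Reachable from c4: {c14, c4}.
In c6's history but not c4's: {c2, c3, c6, c8} — 4 commits.

4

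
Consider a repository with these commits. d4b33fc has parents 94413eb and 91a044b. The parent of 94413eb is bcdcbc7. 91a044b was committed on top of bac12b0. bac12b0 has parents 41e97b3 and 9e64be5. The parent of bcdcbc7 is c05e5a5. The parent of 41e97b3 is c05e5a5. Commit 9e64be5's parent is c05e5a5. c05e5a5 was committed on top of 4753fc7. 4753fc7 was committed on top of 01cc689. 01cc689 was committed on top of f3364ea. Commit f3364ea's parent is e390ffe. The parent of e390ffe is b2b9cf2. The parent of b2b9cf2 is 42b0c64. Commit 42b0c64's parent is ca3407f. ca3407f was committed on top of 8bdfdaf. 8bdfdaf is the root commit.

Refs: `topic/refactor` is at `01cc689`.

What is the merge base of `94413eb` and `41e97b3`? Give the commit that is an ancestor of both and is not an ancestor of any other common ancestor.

Ancestors of 94413eb: {01cc689, 42b0c64, 4753fc7, 8bdfdaf, 94413eb, b2b9cf2, bcdcbc7, c05e5a5, ca3407f, e390ffe, f3364ea}.
Ancestors of 41e97b3: {01cc689, 41e97b3, 42b0c64, 4753fc7, 8bdfdaf, b2b9cf2, c05e5a5, ca3407f, e390ffe, f3364ea}.
Common ancestors: {01cc689, 42b0c64, 4753fc7, 8bdfdaf, b2b9cf2, c05e5a5, ca3407f, e390ffe, f3364ea}.
Among these, c05e5a5 is not an ancestor of any other common ancestor — it is the merge base.

c05e5a5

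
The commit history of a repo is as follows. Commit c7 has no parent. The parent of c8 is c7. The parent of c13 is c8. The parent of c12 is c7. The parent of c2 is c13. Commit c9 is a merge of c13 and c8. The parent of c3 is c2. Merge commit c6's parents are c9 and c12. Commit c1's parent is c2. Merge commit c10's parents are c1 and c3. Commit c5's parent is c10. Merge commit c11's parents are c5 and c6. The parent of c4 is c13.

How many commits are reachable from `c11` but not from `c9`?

Reachable from c11: {c1, c10, c11, c12, c13, c2, c3, c5, c6, c7, c8, c9}.
Reachable from c9: {c13, c7, c8, c9}.
In c11's history but not c9's: {c1, c10, c11, c12, c2, c3, c5, c6} — 8 commits.

8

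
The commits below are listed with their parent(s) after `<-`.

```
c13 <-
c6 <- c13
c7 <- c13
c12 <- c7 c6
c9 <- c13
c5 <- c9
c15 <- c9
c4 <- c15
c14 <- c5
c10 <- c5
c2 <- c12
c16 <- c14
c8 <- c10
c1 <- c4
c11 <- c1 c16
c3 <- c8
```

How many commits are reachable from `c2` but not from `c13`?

4

Reachable from c2: {c12, c13, c2, c6, c7}.
Reachable from c13: {c13}.
In c2's history but not c13's: {c12, c2, c6, c7} — 4 commits.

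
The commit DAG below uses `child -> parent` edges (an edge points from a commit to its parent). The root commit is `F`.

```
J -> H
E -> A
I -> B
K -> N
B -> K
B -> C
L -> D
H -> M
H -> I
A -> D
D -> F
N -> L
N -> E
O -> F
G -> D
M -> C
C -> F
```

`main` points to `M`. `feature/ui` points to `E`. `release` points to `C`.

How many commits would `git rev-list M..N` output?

Reachable from N: {A, D, E, F, L, N}.
Reachable from M: {C, F, M}.
In N's history but not M's: {A, D, E, L, N} — 5 commits.

5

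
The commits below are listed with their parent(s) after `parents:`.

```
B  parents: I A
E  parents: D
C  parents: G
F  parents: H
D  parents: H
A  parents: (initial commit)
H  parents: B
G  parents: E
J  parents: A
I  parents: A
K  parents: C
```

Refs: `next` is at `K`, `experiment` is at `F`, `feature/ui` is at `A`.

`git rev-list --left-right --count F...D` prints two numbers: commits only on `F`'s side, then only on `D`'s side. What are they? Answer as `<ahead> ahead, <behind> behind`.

Reachable from F: {A, B, F, H, I}.
Reachable from D: {A, B, D, H, I}.
Only in F's history (ahead): {F} — 1.
Only in D's history (behind): {D} — 1.

1 ahead, 1 behind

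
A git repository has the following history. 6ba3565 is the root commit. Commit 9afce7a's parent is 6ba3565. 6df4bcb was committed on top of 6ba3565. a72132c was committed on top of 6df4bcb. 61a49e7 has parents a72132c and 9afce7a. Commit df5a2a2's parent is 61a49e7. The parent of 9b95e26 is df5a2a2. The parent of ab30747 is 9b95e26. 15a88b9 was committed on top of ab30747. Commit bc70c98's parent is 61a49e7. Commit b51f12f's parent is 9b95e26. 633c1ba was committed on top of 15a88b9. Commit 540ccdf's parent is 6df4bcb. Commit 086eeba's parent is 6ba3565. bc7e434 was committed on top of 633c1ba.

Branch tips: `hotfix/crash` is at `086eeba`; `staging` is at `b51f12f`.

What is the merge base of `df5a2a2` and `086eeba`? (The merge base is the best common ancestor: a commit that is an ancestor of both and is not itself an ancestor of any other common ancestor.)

6ba3565

Ancestors of df5a2a2: {61a49e7, 6ba3565, 6df4bcb, 9afce7a, a72132c, df5a2a2}.
Ancestors of 086eeba: {086eeba, 6ba3565}.
Common ancestors: {6ba3565}.
The only common ancestor is 6ba3565, so it is the merge base.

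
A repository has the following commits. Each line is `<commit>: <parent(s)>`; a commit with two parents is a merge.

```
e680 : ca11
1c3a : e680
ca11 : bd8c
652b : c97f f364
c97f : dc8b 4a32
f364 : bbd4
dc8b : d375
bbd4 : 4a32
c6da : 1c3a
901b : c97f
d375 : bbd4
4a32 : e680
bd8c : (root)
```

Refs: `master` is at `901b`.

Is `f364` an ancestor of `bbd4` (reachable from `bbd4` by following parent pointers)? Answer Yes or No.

Ancestors of bbd4: {4a32, bbd4, bd8c, ca11, e680}.
f364 is not in that set, so it is not an ancestor of bbd4.

No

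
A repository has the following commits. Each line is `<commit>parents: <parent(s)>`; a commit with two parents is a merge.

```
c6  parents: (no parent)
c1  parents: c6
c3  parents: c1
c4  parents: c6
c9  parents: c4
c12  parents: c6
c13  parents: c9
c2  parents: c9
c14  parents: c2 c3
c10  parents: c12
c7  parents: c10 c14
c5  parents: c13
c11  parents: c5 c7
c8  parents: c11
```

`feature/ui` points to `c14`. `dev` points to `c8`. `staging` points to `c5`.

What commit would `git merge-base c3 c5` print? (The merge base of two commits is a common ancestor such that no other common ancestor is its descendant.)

Ancestors of c3: {c1, c3, c6}.
Ancestors of c5: {c13, c4, c5, c6, c9}.
Common ancestors: {c6}.
The only common ancestor is c6, so it is the merge base.

c6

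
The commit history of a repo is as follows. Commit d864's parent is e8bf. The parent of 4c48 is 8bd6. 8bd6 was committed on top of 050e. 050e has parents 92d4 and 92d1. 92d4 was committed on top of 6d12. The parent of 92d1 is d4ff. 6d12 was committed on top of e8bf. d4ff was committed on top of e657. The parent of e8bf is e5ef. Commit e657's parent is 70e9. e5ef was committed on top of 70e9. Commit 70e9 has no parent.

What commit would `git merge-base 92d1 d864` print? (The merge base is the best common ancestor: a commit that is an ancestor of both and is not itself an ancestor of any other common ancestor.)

Ancestors of 92d1: {70e9, 92d1, d4ff, e657}.
Ancestors of d864: {70e9, d864, e5ef, e8bf}.
Common ancestors: {70e9}.
The only common ancestor is 70e9, so it is the merge base.

70e9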